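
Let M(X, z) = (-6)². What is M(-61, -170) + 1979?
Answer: 2015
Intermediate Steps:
M(X, z) = 36
M(-61, -170) + 1979 = 36 + 1979 = 2015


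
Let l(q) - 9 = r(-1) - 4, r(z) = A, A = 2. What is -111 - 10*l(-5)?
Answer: -181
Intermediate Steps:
r(z) = 2
l(q) = 7 (l(q) = 9 + (2 - 4) = 9 - 2 = 7)
-111 - 10*l(-5) = -111 - 10*7 = -111 - 70 = -181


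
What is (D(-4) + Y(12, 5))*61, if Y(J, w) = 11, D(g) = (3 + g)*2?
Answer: 549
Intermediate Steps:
D(g) = 6 + 2*g
(D(-4) + Y(12, 5))*61 = ((6 + 2*(-4)) + 11)*61 = ((6 - 8) + 11)*61 = (-2 + 11)*61 = 9*61 = 549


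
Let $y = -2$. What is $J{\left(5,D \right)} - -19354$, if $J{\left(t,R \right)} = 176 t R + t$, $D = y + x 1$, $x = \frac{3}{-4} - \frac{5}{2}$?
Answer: $14739$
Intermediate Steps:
$x = - \frac{13}{4}$ ($x = 3 \left(- \frac{1}{4}\right) - \frac{5}{2} = - \frac{3}{4} - \frac{5}{2} = - \frac{13}{4} \approx -3.25$)
$D = - \frac{21}{4}$ ($D = -2 - \frac{13}{4} = - \frac{21}{4} \approx -5.25$)
$J{\left(t,R \right)} = t + 176 R t$ ($J{\left(t,R \right)} = 176 R t + t = t + 176 R t$)
$J{\left(5,D \right)} - -19354 = 5 \left(1 + 176 \left(- \frac{21}{4}\right)\right) - -19354 = 5 \left(1 - 924\right) + 19354 = 5 \left(-923\right) + 19354 = -4615 + 19354 = 14739$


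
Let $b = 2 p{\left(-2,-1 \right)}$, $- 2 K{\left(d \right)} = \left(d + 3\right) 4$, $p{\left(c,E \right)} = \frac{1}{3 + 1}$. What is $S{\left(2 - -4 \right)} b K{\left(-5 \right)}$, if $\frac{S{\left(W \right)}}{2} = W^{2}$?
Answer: $144$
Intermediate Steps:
$p{\left(c,E \right)} = \frac{1}{4}$
$S{\left(W \right)} = 2 W^{2}$
$K{\left(d \right)} = -6 - 2 d$ ($K{\left(d \right)} = - \frac{\left(d + 3\right) 4}{2} = - \frac{\left(3 + d\right) 4}{2} = - \frac{12 + 4 d}{2} = -6 - 2 d$)
$b = \frac{1}{2}$ ($b = 2 \cdot \frac{1}{4} = \frac{1}{2} \approx 0.5$)
$S{\left(2 - -4 \right)} b K{\left(-5 \right)} = 2 \left(2 - -4\right)^{2} \cdot \frac{1}{2} \left(-6 - -10\right) = 2 \left(2 + 4\right)^{2} \cdot \frac{1}{2} \left(-6 + 10\right) = 2 \cdot 6^{2} \cdot \frac{1}{2} \cdot 4 = 2 \cdot 36 \cdot \frac{1}{2} \cdot 4 = 72 \cdot \frac{1}{2} \cdot 4 = 36 \cdot 4 = 144$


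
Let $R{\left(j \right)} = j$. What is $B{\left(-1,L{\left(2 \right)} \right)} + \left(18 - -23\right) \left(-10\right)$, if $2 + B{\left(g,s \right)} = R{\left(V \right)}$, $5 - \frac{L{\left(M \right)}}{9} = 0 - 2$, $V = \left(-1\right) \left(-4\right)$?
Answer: $-408$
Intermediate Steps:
$V = 4$
$L{\left(M \right)} = 63$ ($L{\left(M \right)} = 45 - 9 \left(0 - 2\right) = 45 - -18 = 45 + 18 = 63$)
$B{\left(g,s \right)} = 2$ ($B{\left(g,s \right)} = -2 + 4 = 2$)
$B{\left(-1,L{\left(2 \right)} \right)} + \left(18 - -23\right) \left(-10\right) = 2 + \left(18 - -23\right) \left(-10\right) = 2 + \left(18 + 23\right) \left(-10\right) = 2 + 41 \left(-10\right) = 2 - 410 = -408$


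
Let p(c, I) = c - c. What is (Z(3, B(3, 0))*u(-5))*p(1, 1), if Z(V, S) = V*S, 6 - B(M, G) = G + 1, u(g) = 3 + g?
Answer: 0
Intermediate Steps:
B(M, G) = 5 - G (B(M, G) = 6 - (G + 1) = 6 - (1 + G) = 6 + (-1 - G) = 5 - G)
p(c, I) = 0
Z(V, S) = S*V
(Z(3, B(3, 0))*u(-5))*p(1, 1) = (((5 - 1*0)*3)*(3 - 5))*0 = (((5 + 0)*3)*(-2))*0 = ((5*3)*(-2))*0 = (15*(-2))*0 = -30*0 = 0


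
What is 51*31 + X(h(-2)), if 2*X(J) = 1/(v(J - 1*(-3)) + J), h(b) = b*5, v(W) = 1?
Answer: 28457/18 ≈ 1580.9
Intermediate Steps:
h(b) = 5*b
X(J) = 1/(2*(1 + J))
51*31 + X(h(-2)) = 51*31 + 1/(2*(1 + 5*(-2))) = 1581 + 1/(2*(1 - 10)) = 1581 + (½)/(-9) = 1581 + (½)*(-⅑) = 1581 - 1/18 = 28457/18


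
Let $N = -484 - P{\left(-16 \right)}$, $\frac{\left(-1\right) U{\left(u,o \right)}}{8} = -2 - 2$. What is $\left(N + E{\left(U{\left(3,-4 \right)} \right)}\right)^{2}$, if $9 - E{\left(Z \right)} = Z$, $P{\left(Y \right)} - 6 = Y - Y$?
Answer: $263169$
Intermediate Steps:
$P{\left(Y \right)} = 6$ ($P{\left(Y \right)} = 6 + \left(Y - Y\right) = 6 + 0 = 6$)
$U{\left(u,o \right)} = 32$ ($U{\left(u,o \right)} = - 8 \left(-2 - 2\right) = \left(-8\right) \left(-4\right) = 32$)
$E{\left(Z \right)} = 9 - Z$
$N = -490$ ($N = -484 - 6 = -490$)
$\left(N + E{\left(U{\left(3,-4 \right)} \right)}\right)^{2} = \left(-490 + \left(9 - 32\right)\right)^{2} = \left(-490 - 23\right)^{2} = \left(-513\right)^{2} = 263169$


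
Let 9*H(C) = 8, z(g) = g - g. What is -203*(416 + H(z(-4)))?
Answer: -761656/9 ≈ -84629.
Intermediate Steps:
z(g) = 0
H(C) = 8/9 (H(C) = (⅑)*8 = 8/9)
-203*(416 + H(z(-4))) = -203*(416 + 8/9) = -203*3752/9 = -761656/9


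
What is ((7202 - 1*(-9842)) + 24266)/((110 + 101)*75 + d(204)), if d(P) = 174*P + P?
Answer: 918/1145 ≈ 0.80175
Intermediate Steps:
d(P) = 175*P
((7202 - 1*(-9842)) + 24266)/((110 + 101)*75 + d(204)) = ((7202 - 1*(-9842)) + 24266)/((110 + 101)*75 + 175*204) = ((7202 + 9842) + 24266)/(211*75 + 35700) = (17044 + 24266)/(15825 + 35700) = 41310/51525 = 41310*(1/51525) = 918/1145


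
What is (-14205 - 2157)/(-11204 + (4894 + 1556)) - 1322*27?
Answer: -84836457/2377 ≈ -35691.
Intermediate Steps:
(-14205 - 2157)/(-11204 + (4894 + 1556)) - 1322*27 = -16362/(-11204 + 6450) - 35694 = -16362/(-4754) - 35694 = -16362*(-1/4754) - 35694 = 8181/2377 - 35694 = -84836457/2377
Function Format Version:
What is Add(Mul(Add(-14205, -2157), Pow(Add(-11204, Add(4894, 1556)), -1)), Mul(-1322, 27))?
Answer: Rational(-84836457, 2377) ≈ -35691.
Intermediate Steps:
Add(Mul(Add(-14205, -2157), Pow(Add(-11204, Add(4894, 1556)), -1)), Mul(-1322, 27)) = Add(Mul(-16362, Pow(Add(-11204, 6450), -1)), -35694) = Add(Mul(-16362, Pow(-4754, -1)), -35694) = Add(Mul(-16362, Rational(-1, 4754)), -35694) = Add(Rational(8181, 2377), -35694) = Rational(-84836457, 2377)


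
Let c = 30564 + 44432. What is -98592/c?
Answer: -24648/18749 ≈ -1.3146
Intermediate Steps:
c = 74996
-98592/c = -98592/74996 = -98592*1/74996 = -24648/18749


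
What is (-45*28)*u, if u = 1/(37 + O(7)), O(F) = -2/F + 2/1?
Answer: -8820/271 ≈ -32.546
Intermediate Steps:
O(F) = 2 - 2/F (O(F) = -2/F + 2*1 = -2/F + 2 = 2 - 2/F)
u = 7/271 (u = 1/(37 + (2 - 2/7)) = 1/(37 + 12/7) = 1/(271/7) = 7/271 ≈ 0.025830)
(-45*28)*u = -45*28*(7/271) = -1260*7/271 = -8820/271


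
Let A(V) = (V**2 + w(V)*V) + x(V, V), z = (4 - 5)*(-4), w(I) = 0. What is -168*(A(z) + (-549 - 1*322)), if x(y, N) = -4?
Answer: 144312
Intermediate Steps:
z = 4 (z = -1*(-4) = 4)
A(V) = -4 + V**2 (A(V) = (V**2 + 0*V) - 4 = (V**2 + 0) - 4 = V**2 - 4 = -4 + V**2)
-168*(A(z) + (-549 - 1*322)) = -168*((-4 + 4**2) + (-549 - 1*322)) = -168*((-4 + 16) + (-549 - 322)) = -168*(12 - 871) = -168*(-859) = 144312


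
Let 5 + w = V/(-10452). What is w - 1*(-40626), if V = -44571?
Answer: 141538421/3484 ≈ 40625.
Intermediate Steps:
w = -2563/3484 (w = -5 - 44571/(-10452) = -5 - 44571*(-1/10452) = -5 + 14857/3484 = -2563/3484 ≈ -0.73565)
w - 1*(-40626) = -2563/3484 - 1*(-40626) = -2563/3484 + 40626 = 141538421/3484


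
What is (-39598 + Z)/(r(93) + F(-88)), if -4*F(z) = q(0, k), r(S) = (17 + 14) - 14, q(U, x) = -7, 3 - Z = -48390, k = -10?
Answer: 7036/15 ≈ 469.07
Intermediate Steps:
Z = 48393 (Z = 3 - 1*(-48390) = 3 + 48390 = 48393)
r(S) = 17 (r(S) = 31 - 14 = 17)
F(z) = 7/4 (F(z) = -¼*(-7) = 7/4)
(-39598 + Z)/(r(93) + F(-88)) = (-39598 + 48393)/(17 + 7/4) = 8795/(75/4) = 8795*(4/75) = 7036/15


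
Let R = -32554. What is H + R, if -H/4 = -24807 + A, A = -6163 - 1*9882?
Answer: 130854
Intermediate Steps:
A = -16045 (A = -6163 - 9882 = -16045)
H = 163408 (H = -4*(-24807 - 16045) = -4*(-40852) = 163408)
H + R = 163408 - 32554 = 130854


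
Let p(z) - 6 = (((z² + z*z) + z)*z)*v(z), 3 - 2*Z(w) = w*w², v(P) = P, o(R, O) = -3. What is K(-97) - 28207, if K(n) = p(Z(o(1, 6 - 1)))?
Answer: 76424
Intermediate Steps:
Z(w) = 3/2 - w³/2 (Z(w) = 3/2 - w*w²/2 = 3/2 - w³/2)
p(z) = 6 + z²*(z + 2*z²) (p(z) = 6 + (((z² + z*z) + z)*z)*z = 6 + (((z² + z²) + z)*z)*z = 6 + ((2*z² + z)*z)*z = 6 + ((z + 2*z²)*z)*z = 6 + (z*(z + 2*z²))*z = 6 + z²*(z + 2*z²))
K(n) = 104631 (K(n) = 6 + (3/2 - ½*(-3)³)³ + 2*(3/2 - ½*(-3)³)⁴ = 6 + (3/2 - ½*(-27))³ + 2*(3/2 - ½*(-27))⁴ = 6 + (3/2 + 27/2)³ + 2*(3/2 + 27/2)⁴ = 6 + 15³ + 2*15⁴ = 6 + 3375 + 2*50625 = 6 + 3375 + 101250 = 104631)
K(-97) - 28207 = 104631 - 28207 = 76424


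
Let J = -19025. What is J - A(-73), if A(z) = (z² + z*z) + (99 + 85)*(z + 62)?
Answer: -27659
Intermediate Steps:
A(z) = 11408 + 2*z² + 184*z (A(z) = (z² + z²) + 184*(62 + z) = 2*z² + (11408 + 184*z) = 11408 + 2*z² + 184*z)
J - A(-73) = -19025 - (11408 + 2*(-73)² + 184*(-73)) = -19025 - (11408 + 2*5329 - 13432) = -19025 - (11408 + 10658 - 13432) = -19025 - 1*8634 = -19025 - 8634 = -27659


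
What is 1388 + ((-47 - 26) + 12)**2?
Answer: 5109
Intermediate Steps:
1388 + ((-47 - 26) + 12)**2 = 1388 + (-73 + 12)**2 = 1388 + (-61)**2 = 1388 + 3721 = 5109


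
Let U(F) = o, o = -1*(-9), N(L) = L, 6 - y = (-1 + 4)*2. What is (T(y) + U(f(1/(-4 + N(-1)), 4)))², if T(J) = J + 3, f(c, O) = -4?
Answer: 144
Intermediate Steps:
y = 0 (y = 6 - (-1 + 4)*2 = 6 - 3*2 = 6 - 1*6 = 6 - 6 = 0)
o = 9
U(F) = 9
T(J) = 3 + J
(T(y) + U(f(1/(-4 + N(-1)), 4)))² = ((3 + 0) + 9)² = (3 + 9)² = 12² = 144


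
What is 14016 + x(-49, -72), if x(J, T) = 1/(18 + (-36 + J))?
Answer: 939071/67 ≈ 14016.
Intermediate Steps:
x(J, T) = 1/(-18 + J)
14016 + x(-49, -72) = 14016 + 1/(-18 - 49) = 14016 + 1/(-67) = 14016 - 1/67 = 939071/67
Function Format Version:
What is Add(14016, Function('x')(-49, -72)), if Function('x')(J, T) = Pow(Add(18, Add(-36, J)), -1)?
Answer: Rational(939071, 67) ≈ 14016.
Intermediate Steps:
Function('x')(J, T) = Pow(Add(-18, J), -1)
Add(14016, Function('x')(-49, -72)) = Add(14016, Pow(Add(-18, -49), -1)) = Add(14016, Pow(-67, -1)) = Add(14016, Rational(-1, 67)) = Rational(939071, 67)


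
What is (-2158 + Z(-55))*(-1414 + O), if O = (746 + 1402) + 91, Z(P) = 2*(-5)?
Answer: -1788600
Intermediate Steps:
Z(P) = -10
O = 2239 (O = 2148 + 91 = 2239)
(-2158 + Z(-55))*(-1414 + O) = (-2158 - 10)*(-1414 + 2239) = -2168*825 = -1788600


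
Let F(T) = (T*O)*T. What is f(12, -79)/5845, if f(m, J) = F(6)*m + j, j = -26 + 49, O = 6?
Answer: 523/1169 ≈ 0.44739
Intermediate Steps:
F(T) = 6*T² (F(T) = (T*6)*T = (6*T)*T = 6*T²)
j = 23
f(m, J) = 23 + 216*m (f(m, J) = (6*6²)*m + 23 = (6*36)*m + 23 = 216*m + 23 = 23 + 216*m)
f(12, -79)/5845 = (23 + 216*12)/5845 = (23 + 2592)*(1/5845) = 2615*(1/5845) = 523/1169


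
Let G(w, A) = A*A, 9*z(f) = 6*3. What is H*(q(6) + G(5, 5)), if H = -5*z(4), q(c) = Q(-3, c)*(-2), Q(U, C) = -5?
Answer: -350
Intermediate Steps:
z(f) = 2 (z(f) = (6*3)/9 = (⅑)*18 = 2)
q(c) = 10 (q(c) = -5*(-2) = 10)
G(w, A) = A²
H = -10 (H = -5*2 = -10)
H*(q(6) + G(5, 5)) = -10*(10 + 5²) = -10*(10 + 25) = -10*35 = -350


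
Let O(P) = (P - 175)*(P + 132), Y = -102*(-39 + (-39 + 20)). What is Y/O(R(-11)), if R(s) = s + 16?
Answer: -174/685 ≈ -0.25401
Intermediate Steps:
Y = 5916 (Y = -102*(-39 - 19) = -102*(-58) = 5916)
R(s) = 16 + s
O(P) = (-175 + P)*(132 + P)
Y/O(R(-11)) = 5916/(-23100 + (16 - 11)**2 - 43*(16 - 11)) = 5916/(-23100 + 5**2 - 43*5) = 5916/(-23100 + 25 - 215) = 5916/(-23290) = 5916*(-1/23290) = -174/685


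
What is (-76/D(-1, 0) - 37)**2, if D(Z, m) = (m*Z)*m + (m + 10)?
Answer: 49729/25 ≈ 1989.2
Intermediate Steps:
D(Z, m) = 10 + m + Z*m**2 (D(Z, m) = (Z*m)*m + (10 + m) = Z*m**2 + (10 + m) = 10 + m + Z*m**2)
(-76/D(-1, 0) - 37)**2 = (-76/(10 + 0 - 1*0**2) - 37)**2 = (-76/(10 + 0 - 1*0) - 37)**2 = (-76/(10 + 0 + 0) - 37)**2 = (-76/10 - 37)**2 = (-76*1/10 - 37)**2 = (-38/5 - 37)**2 = (-223/5)**2 = 49729/25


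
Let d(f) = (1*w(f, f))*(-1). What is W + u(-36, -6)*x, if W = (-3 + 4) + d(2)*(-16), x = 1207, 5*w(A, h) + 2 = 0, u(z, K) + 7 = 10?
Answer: 18078/5 ≈ 3615.6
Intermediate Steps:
u(z, K) = 3 (u(z, K) = -7 + 10 = 3)
w(A, h) = -2/5 (w(A, h) = -2/5 + (1/5)*0 = -2/5 + 0 = -2/5)
d(f) = 2/5 (d(f) = (1*(-2/5))*(-1) = -2/5*(-1) = 2/5)
W = -27/5 (W = (-3 + 4) + (2/5)*(-16) = 1 - 32/5 = -27/5 ≈ -5.4000)
W + u(-36, -6)*x = -27/5 + 3*1207 = -27/5 + 3621 = 18078/5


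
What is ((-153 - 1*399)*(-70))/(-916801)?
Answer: -38640/916801 ≈ -0.042147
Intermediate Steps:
((-153 - 1*399)*(-70))/(-916801) = ((-153 - 399)*(-70))*(-1/916801) = -552*(-70)*(-1/916801) = 38640*(-1/916801) = -38640/916801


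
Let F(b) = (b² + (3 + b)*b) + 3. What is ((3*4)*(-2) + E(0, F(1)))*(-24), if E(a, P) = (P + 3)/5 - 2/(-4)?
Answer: 2556/5 ≈ 511.20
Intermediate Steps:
F(b) = 3 + b² + b*(3 + b) (F(b) = (b² + b*(3 + b)) + 3 = 3 + b² + b*(3 + b))
E(a, P) = 11/10 + P/5 (E(a, P) = (3 + P)*(⅕) - 2*(-¼) = (⅗ + P/5) + ½ = 11/10 + P/5)
((3*4)*(-2) + E(0, F(1)))*(-24) = ((3*4)*(-2) + (11/10 + (3 + 2*1² + 3*1)/5))*(-24) = (12*(-2) + (11/10 + (3 + 2*1 + 3)/5))*(-24) = (-24 + (11/10 + (3 + 2 + 3)/5))*(-24) = (-24 + (11/10 + (⅕)*8))*(-24) = (-24 + (11/10 + 8/5))*(-24) = (-24 + 27/10)*(-24) = -213/10*(-24) = 2556/5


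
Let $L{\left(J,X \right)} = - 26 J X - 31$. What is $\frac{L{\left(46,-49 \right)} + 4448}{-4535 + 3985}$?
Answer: $- \frac{63021}{550} \approx -114.58$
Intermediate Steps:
$L{\left(J,X \right)} = -31 - 26 J X$ ($L{\left(J,X \right)} = - 26 J X - 31 = -31 - 26 J X$)
$\frac{L{\left(46,-49 \right)} + 4448}{-4535 + 3985} = \frac{\left(-31 - 1196 \left(-49\right)\right) + 4448}{-4535 + 3985} = \frac{\left(-31 + 58604\right) + 4448}{-550} = \left(58573 + 4448\right) \left(- \frac{1}{550}\right) = 63021 \left(- \frac{1}{550}\right) = - \frac{63021}{550}$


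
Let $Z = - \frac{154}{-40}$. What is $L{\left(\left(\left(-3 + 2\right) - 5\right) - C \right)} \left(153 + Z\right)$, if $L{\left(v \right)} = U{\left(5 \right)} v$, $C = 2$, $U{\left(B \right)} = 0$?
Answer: $0$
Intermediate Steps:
$Z = \frac{77}{20}$ ($Z = \left(-154\right) \left(- \frac{1}{40}\right) = \frac{77}{20} \approx 3.85$)
$L{\left(v \right)} = 0$ ($L{\left(v \right)} = 0 v = 0$)
$L{\left(\left(\left(-3 + 2\right) - 5\right) - C \right)} \left(153 + Z\right) = 0 \left(153 + \frac{77}{20}\right) = 0 \cdot \frac{3137}{20} = 0$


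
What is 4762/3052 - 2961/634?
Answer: -752233/241871 ≈ -3.1101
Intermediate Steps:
4762/3052 - 2961/634 = 4762*(1/3052) - 2961*1/634 = 2381/1526 - 2961/634 = -752233/241871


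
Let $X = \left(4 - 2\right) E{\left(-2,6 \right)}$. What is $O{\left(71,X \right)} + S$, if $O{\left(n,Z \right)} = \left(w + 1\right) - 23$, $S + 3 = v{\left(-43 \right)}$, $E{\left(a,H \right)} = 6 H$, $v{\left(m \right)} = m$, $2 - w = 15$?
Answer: $-81$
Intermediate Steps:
$w = -13$ ($w = 2 - 15 = -13$)
$S = -46$ ($S = -3 - 43 = -46$)
$X = 72$ ($X = \left(4 - 2\right) 6 \cdot 6 = 2 \cdot 36 = 72$)
$O{\left(n,Z \right)} = -35$ ($O{\left(n,Z \right)} = \left(-13 + 1\right) - 23 = -12 - 23 = -35$)
$O{\left(71,X \right)} + S = -35 - 46 = -81$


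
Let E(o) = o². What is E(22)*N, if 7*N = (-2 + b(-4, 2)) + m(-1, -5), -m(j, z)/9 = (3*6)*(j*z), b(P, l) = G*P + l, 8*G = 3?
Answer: -392766/7 ≈ -56109.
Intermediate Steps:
G = 3/8 (G = (⅛)*3 = 3/8 ≈ 0.37500)
b(P, l) = l + 3*P/8 (b(P, l) = 3*P/8 + l = l + 3*P/8)
m(j, z) = -162*j*z (m(j, z) = -9*3*6*j*z = -162*j*z)
N = -1623/14 (N = ((-2 + (2 + (3/8)*(-4))) - 162*(-1)*(-5))/7 = ((-2 + (2 - 3/2)) - 810)/7 = ((-2 + ½) - 810)/7 = (-3/2 - 810)/7 = (⅐)*(-1623/2) = -1623/14 ≈ -115.93)
E(22)*N = 22²*(-1623/14) = 484*(-1623/14) = -392766/7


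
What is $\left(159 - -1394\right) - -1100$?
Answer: $2653$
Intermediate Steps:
$\left(159 - -1394\right) - -1100 = \left(159 + 1394\right) + 1100 = 1553 + 1100 = 2653$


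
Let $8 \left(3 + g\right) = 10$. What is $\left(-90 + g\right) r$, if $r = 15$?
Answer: $- \frac{5505}{4} \approx -1376.3$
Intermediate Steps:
$g = - \frac{7}{4}$ ($g = -3 + \frac{1}{8} \cdot 10 = -3 + \frac{5}{4} = - \frac{7}{4} \approx -1.75$)
$\left(-90 + g\right) r = \left(-90 - \frac{7}{4}\right) 15 = \left(- \frac{367}{4}\right) 15 = - \frac{5505}{4}$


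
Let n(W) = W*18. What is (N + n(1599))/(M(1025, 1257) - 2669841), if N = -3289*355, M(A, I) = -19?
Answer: 1138813/2669860 ≈ 0.42654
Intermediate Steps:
N = -1167595
n(W) = 18*W
(N + n(1599))/(M(1025, 1257) - 2669841) = (-1167595 + 18*1599)/(-19 - 2669841) = (-1167595 + 28782)/(-2669860) = -1138813*(-1/2669860) = 1138813/2669860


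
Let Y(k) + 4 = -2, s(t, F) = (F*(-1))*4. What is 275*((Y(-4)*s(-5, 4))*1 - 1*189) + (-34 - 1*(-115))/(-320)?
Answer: -8184081/320 ≈ -25575.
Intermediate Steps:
s(t, F) = -4*F (s(t, F) = -F*4 = -4*F)
Y(k) = -6 (Y(k) = -4 - 2 = -6)
275*((Y(-4)*s(-5, 4))*1 - 1*189) + (-34 - 1*(-115))/(-320) = 275*(-(-24)*4*1 - 1*189) + (-34 - 1*(-115))/(-320) = 275*(-6*(-16)*1 - 189) + (-34 + 115)*(-1/320) = 275*(96*1 - 189) + 81*(-1/320) = 275*(96 - 189) - 81/320 = 275*(-93) - 81/320 = -25575 - 81/320 = -8184081/320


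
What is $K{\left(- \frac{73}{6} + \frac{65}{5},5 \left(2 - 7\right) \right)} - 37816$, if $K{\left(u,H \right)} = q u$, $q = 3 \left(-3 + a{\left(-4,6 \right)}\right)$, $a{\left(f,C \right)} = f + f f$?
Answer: $- \frac{75587}{2} \approx -37794.0$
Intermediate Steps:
$a{\left(f,C \right)} = f + f^{2}$
$q = 27$ ($q = 3 \left(-3 - 4 \left(1 - 4\right)\right) = 3 \left(-3 - -12\right) = 3 \left(-3 + 12\right) = 3 \cdot 9 = 27$)
$K{\left(u,H \right)} = 27 u$
$K{\left(- \frac{73}{6} + \frac{65}{5},5 \left(2 - 7\right) \right)} - 37816 = 27 \left(- \frac{73}{6} + \frac{65}{5}\right) - 37816 = 27 \left(\left(-73\right) \frac{1}{6} + 65 \cdot \frac{1}{5}\right) - 37816 = 27 \left(- \frac{73}{6} + 13\right) - 37816 = 27 \cdot \frac{5}{6} - 37816 = \frac{45}{2} - 37816 = - \frac{75587}{2}$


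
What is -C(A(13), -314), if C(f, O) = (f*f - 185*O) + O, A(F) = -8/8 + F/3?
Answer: -520084/9 ≈ -57787.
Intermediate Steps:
A(F) = -1 + F/3 (A(F) = -8*⅛ + F*(⅓) = -1 + F/3)
C(f, O) = f² - 184*O (C(f, O) = (f² - 185*O) + O = f² - 184*O)
-C(A(13), -314) = -((-1 + (⅓)*13)² - 184*(-314)) = -((-1 + 13/3)² + 57776) = -((10/3)² + 57776) = -(100/9 + 57776) = -1*520084/9 = -520084/9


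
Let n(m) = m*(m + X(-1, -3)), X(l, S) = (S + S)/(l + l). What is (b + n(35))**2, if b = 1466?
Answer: 7817616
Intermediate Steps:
X(l, S) = S/l (X(l, S) = (2*S)/((2*l)) = (2*S)*(1/(2*l)) = S/l)
n(m) = m*(3 + m) (n(m) = m*(m - 3/(-1)) = m*(m - 3*(-1)) = m*(m + 3) = m*(3 + m))
(b + n(35))**2 = (1466 + 35*(3 + 35))**2 = (1466 + 35*38)**2 = (1466 + 1330)**2 = 2796**2 = 7817616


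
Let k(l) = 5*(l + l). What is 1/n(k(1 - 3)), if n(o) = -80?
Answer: -1/80 ≈ -0.012500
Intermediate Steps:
k(l) = 10*l (k(l) = 5*(2*l) = 10*l)
1/n(k(1 - 3)) = 1/(-80) = -1/80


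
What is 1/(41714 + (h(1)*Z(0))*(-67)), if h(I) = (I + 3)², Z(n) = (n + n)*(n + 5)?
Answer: 1/41714 ≈ 2.3973e-5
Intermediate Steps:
Z(n) = 2*n*(5 + n) (Z(n) = (2*n)*(5 + n) = 2*n*(5 + n))
h(I) = (3 + I)²
1/(41714 + (h(1)*Z(0))*(-67)) = 1/(41714 + ((3 + 1)²*(2*0*(5 + 0)))*(-67)) = 1/(41714 + (4²*(2*0*5))*(-67)) = 1/(41714 + (16*0)*(-67)) = 1/(41714 + 0*(-67)) = 1/(41714 + 0) = 1/41714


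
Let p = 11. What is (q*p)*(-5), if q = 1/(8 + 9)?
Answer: -55/17 ≈ -3.2353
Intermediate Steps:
q = 1/17 ≈ 0.058824
(q*p)*(-5) = ((1/17)*11)*(-5) = (11/17)*(-5) = -55/17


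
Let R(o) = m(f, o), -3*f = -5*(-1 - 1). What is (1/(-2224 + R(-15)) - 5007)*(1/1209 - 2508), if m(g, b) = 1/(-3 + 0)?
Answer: 33770010083698/2689219 ≈ 1.2558e+7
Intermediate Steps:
f = -10/3 (f = -(-5)*(-1 - 1)/3 = -(-5)*(-2)/3 = -⅓*10 = -10/3 ≈ -3.3333)
m(g, b) = -⅓ (m(g, b) = 1/(-3) = -⅓)
R(o) = -⅓
(1/(-2224 + R(-15)) - 5007)*(1/1209 - 2508) = (1/(-2224 - ⅓) - 5007)*(1/1209 - 2508) = (1/(-6673/3) - 5007)*(1/1209 - 2508) = (-3/6673 - 5007)*(-3032171/1209) = -33411714/6673*(-3032171/1209) = 33770010083698/2689219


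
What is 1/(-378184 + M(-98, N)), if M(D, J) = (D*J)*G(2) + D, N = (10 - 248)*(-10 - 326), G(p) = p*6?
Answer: -1/94420650 ≈ -1.0591e-8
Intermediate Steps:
G(p) = 6*p
N = 79968 (N = -238*(-336) = 79968)
M(D, J) = D + 12*D*J (M(D, J) = (D*J)*(6*2) + D = (D*J)*12 + D = 12*D*J + D = D + 12*D*J)
1/(-378184 + M(-98, N)) = 1/(-378184 - 98*(1 + 12*79968)) = 1/(-378184 - 98*(1 + 959616)) = 1/(-378184 - 98*959617) = 1/(-378184 - 94042466) = 1/(-94420650) = -1/94420650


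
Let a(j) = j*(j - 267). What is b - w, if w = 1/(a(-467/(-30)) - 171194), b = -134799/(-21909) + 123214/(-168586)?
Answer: 526000285482539188/97015529017174999 ≈ 5.4218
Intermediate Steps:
a(j) = j*(-267 + j)
b = 3337621448/615591779 (b = -134799*(-1/21909) + 123214*(-1/168586) = 44933/7303 - 61607/84293 = 3337621448/615591779 ≈ 5.4218)
w = -900/157597181 (w = 1/((-467/(-30))*(-267 - 467/(-30)) - 171194) = 1/((-467*(-1/30))*(-267 - 467*(-1/30)) - 171194) = 1/(467*(-267 + 467/30)/30 - 171194) = 1/((467/30)*(-7543/30) - 171194) = 1/(-3522581/900 - 171194) = 1/(-157597181/900) = -900/157597181 ≈ -5.7108e-6)
b - w = 3337621448/615591779 - 1*(-900/157597181) = 3337621448/615591779 + 900/157597181 = 526000285482539188/97015529017174999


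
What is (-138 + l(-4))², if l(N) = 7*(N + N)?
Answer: 37636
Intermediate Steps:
l(N) = 14*N (l(N) = 7*(2*N) = 14*N)
(-138 + l(-4))² = (-138 + 14*(-4))² = (-138 - 56)² = (-194)² = 37636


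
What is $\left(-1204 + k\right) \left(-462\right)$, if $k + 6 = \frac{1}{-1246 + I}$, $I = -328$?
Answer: $\frac{439948971}{787} \approx 5.5902 \cdot 10^{5}$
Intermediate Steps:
$k = - \frac{9445}{1574}$ ($k = -6 + \frac{1}{-1246 - 328} = -6 + \frac{1}{-1574} = -6 - \frac{1}{1574} = - \frac{9445}{1574} \approx -6.0006$)
$\left(-1204 + k\right) \left(-462\right) = \left(-1204 - \frac{9445}{1574}\right) \left(-462\right) = \left(- \frac{1904541}{1574}\right) \left(-462\right) = \frac{439948971}{787}$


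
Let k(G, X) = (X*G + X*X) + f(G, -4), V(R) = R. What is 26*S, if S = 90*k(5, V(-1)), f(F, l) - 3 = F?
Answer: 9360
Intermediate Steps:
f(F, l) = 3 + F
k(G, X) = 3 + G + X² + G*X (k(G, X) = (X*G + X*X) + (3 + G) = (G*X + X²) + (3 + G) = (X² + G*X) + (3 + G) = 3 + G + X² + G*X)
S = 360 (S = 90*(3 + 5 + (-1)² + 5*(-1)) = 90*(3 + 5 + 1 - 5) = 90*4 = 360)
26*S = 26*360 = 9360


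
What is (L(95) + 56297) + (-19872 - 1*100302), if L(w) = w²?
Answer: -54852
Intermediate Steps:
(L(95) + 56297) + (-19872 - 1*100302) = (95² + 56297) + (-19872 - 1*100302) = (9025 + 56297) + (-19872 - 100302) = 65322 - 120174 = -54852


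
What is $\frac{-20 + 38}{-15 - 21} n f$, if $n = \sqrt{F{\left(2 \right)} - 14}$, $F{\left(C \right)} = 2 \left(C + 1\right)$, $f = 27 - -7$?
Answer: $- 34 i \sqrt{2} \approx - 48.083 i$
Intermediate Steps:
$f = 34$ ($f = 27 + 7 = 34$)
$F{\left(C \right)} = 2 + 2 C$ ($F{\left(C \right)} = 2 \left(1 + C\right) = 2 + 2 C$)
$n = 2 i \sqrt{2}$ ($n = \sqrt{\left(2 + 2 \cdot 2\right) - 14} = \sqrt{\left(2 + 4\right) - 14} = \sqrt{6 - 14} = \sqrt{-8} = 2 i \sqrt{2} \approx 2.8284 i$)
$\frac{-20 + 38}{-15 - 21} n f = \frac{-20 + 38}{-15 - 21} \cdot 2 i \sqrt{2} \cdot 34 = \frac{18}{-36} \cdot 2 i \sqrt{2} \cdot 34 = 18 \left(- \frac{1}{36}\right) 2 i \sqrt{2} \cdot 34 = - \frac{2 i \sqrt{2}}{2} \cdot 34 = - i \sqrt{2} \cdot 34 = - 34 i \sqrt{2}$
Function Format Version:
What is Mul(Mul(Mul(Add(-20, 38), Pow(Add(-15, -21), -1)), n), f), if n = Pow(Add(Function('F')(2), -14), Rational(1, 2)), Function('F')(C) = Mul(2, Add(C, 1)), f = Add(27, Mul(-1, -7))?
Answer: Mul(-34, I, Pow(2, Rational(1, 2))) ≈ Mul(-48.083, I)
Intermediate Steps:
f = 34 (f = Add(27, 7) = 34)
Function('F')(C) = Add(2, Mul(2, C)) (Function('F')(C) = Mul(2, Add(1, C)) = Add(2, Mul(2, C)))
n = Mul(2, I, Pow(2, Rational(1, 2))) (n = Pow(Add(Add(2, Mul(2, 2)), -14), Rational(1, 2)) = Pow(Add(Add(2, 4), -14), Rational(1, 2)) = Pow(Add(6, -14), Rational(1, 2)) = Pow(-8, Rational(1, 2)) = Mul(2, I, Pow(2, Rational(1, 2))) ≈ Mul(2.8284, I))
Mul(Mul(Mul(Add(-20, 38), Pow(Add(-15, -21), -1)), n), f) = Mul(Mul(Mul(Add(-20, 38), Pow(Add(-15, -21), -1)), Mul(2, I, Pow(2, Rational(1, 2)))), 34) = Mul(Mul(Mul(18, Pow(-36, -1)), Mul(2, I, Pow(2, Rational(1, 2)))), 34) = Mul(Mul(Mul(18, Rational(-1, 36)), Mul(2, I, Pow(2, Rational(1, 2)))), 34) = Mul(Mul(Rational(-1, 2), Mul(2, I, Pow(2, Rational(1, 2)))), 34) = Mul(Mul(-1, I, Pow(2, Rational(1, 2))), 34) = Mul(-34, I, Pow(2, Rational(1, 2)))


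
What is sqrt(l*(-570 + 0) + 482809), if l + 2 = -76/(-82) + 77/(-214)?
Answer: 2*sqrt(2326937611039)/4387 ≈ 695.43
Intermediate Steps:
l = -12573/8774 (l = -2 + (-76/(-82) + 77/(-214)) = -2 + (-76*(-1/82) + 77*(-1/214)) = -2 + (38/41 - 77/214) = -2 + 4975/8774 = -12573/8774 ≈ -1.4330)
sqrt(l*(-570 + 0) + 482809) = sqrt(-12573*(-570 + 0)/8774 + 482809) = sqrt(-12573/8774*(-570) + 482809) = sqrt(3583305/4387 + 482809) = sqrt(2121666388/4387) = 2*sqrt(2326937611039)/4387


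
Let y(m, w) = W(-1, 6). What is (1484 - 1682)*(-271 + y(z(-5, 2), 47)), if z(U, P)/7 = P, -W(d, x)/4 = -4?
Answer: 50490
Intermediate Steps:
W(d, x) = 16 (W(d, x) = -4*(-4) = 16)
z(U, P) = 7*P
y(m, w) = 16
(1484 - 1682)*(-271 + y(z(-5, 2), 47)) = (1484 - 1682)*(-271 + 16) = -198*(-255) = 50490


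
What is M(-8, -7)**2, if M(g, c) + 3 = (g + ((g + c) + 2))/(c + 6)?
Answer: 324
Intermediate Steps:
M(g, c) = -3 + (2 + c + 2*g)/(6 + c) (M(g, c) = -3 + (g + ((g + c) + 2))/(c + 6) = -3 + (g + ((c + g) + 2))/(6 + c) = -3 + (g + (2 + c + g))/(6 + c) = -3 + (2 + c + 2*g)/(6 + c))
M(-8, -7)**2 = (2*(-8 - 8 - 1*(-7))/(6 - 7))**2 = (2*(-8 - 8 + 7)/(-1))**2 = (2*(-1)*(-9))**2 = 18**2 = 324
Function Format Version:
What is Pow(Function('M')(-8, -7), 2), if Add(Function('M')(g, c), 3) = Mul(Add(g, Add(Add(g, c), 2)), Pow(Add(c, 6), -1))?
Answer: 324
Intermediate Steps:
Function('M')(g, c) = Add(-3, Mul(Pow(Add(6, c), -1), Add(2, c, Mul(2, g)))) (Function('M')(g, c) = Add(-3, Mul(Add(g, Add(Add(g, c), 2)), Pow(Add(c, 6), -1))) = Add(-3, Mul(Add(g, Add(Add(c, g), 2)), Pow(Add(6, c), -1))) = Add(-3, Mul(Add(g, Add(2, c, g)), Pow(Add(6, c), -1))) = Add(-3, Mul(Add(2, c, Mul(2, g)), Pow(Add(6, c), -1))) = Add(-3, Mul(Pow(Add(6, c), -1), Add(2, c, Mul(2, g)))))
Pow(Function('M')(-8, -7), 2) = Pow(Mul(2, Pow(Add(6, -7), -1), Add(-8, -8, Mul(-1, -7))), 2) = Pow(Mul(2, Pow(-1, -1), Add(-8, -8, 7)), 2) = Pow(Mul(2, -1, -9), 2) = Pow(18, 2) = 324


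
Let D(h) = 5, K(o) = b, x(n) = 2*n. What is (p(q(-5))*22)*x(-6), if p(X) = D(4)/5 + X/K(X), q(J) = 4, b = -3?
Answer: 88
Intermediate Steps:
K(o) = -3
p(X) = 1 - X/3 (p(X) = 5/5 + X/(-3) = 5*(1/5) + X*(-1/3) = 1 - X/3)
(p(q(-5))*22)*x(-6) = ((1 - 1/3*4)*22)*(2*(-6)) = ((1 - 4/3)*22)*(-12) = -1/3*22*(-12) = -22/3*(-12) = 88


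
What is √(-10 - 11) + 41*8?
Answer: 328 + I*√21 ≈ 328.0 + 4.5826*I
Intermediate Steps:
√(-10 - 11) + 41*8 = √(-21) + 328 = I*√21 + 328 = 328 + I*√21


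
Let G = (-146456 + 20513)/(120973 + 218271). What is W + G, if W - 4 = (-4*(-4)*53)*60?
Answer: 17261965753/339244 ≈ 50884.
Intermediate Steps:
G = -125943/339244 ≈ -0.37125
W = 50884 (W = 4 + (-4*(-4)*53)*60 = 4 + (16*53)*60 = 4 + 848*60 = 4 + 50880 = 50884)
W + G = 50884 - 125943/339244 = 17261965753/339244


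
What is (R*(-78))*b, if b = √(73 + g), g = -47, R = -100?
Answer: 7800*√26 ≈ 39772.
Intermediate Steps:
b = √26 (b = √(73 - 47) = √26 ≈ 5.0990)
(R*(-78))*b = (-100*(-78))*√26 = 7800*√26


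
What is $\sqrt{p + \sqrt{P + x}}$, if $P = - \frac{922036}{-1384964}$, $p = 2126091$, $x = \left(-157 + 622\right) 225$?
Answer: $\frac{\sqrt{254881806089743371 + 346241 \sqrt{12542820908891294}}}{346241} \approx 1458.2$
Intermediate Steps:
$x = 104625$ ($x = 465 \cdot 225 = 104625$)
$P = \frac{230509}{346241}$ ($P = \left(-922036\right) \left(- \frac{1}{1384964}\right) = \frac{230509}{346241} \approx 0.66575$)
$\sqrt{p + \sqrt{P + x}} = \sqrt{2126091 + \sqrt{\frac{230509}{346241} + 104625}} = \sqrt{2126091 + \sqrt{\frac{36225695134}{346241}}} = \sqrt{2126091 + \frac{\sqrt{12542820908891294}}{346241}}$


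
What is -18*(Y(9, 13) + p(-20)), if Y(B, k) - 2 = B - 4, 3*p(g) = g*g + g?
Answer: -2406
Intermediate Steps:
p(g) = g/3 + g²/3 (p(g) = (g*g + g)/3 = (g² + g)/3 = (g + g²)/3 = g/3 + g²/3)
Y(B, k) = -2 + B (Y(B, k) = 2 + (B - 4) = 2 + (-4 + B) = -2 + B)
-18*(Y(9, 13) + p(-20)) = -18*((-2 + 9) + (⅓)*(-20)*(1 - 20)) = -18*(7 + (⅓)*(-20)*(-19)) = -18*(7 + 380/3) = -18*401/3 = -2406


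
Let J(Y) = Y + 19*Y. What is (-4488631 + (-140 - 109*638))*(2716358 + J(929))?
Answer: -12466703439594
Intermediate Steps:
J(Y) = 20*Y
(-4488631 + (-140 - 109*638))*(2716358 + J(929)) = (-4488631 + (-140 - 109*638))*(2716358 + 20*929) = (-4488631 + (-140 - 69542))*(2716358 + 18580) = (-4488631 - 69682)*2734938 = -4558313*2734938 = -12466703439594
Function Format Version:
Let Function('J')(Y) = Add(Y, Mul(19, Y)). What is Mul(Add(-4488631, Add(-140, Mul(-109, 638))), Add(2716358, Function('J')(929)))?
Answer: -12466703439594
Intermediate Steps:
Function('J')(Y) = Mul(20, Y)
Mul(Add(-4488631, Add(-140, Mul(-109, 638))), Add(2716358, Function('J')(929))) = Mul(Add(-4488631, Add(-140, Mul(-109, 638))), Add(2716358, Mul(20, 929))) = Mul(Add(-4488631, Add(-140, -69542)), Add(2716358, 18580)) = Mul(Add(-4488631, -69682), 2734938) = Mul(-4558313, 2734938) = -12466703439594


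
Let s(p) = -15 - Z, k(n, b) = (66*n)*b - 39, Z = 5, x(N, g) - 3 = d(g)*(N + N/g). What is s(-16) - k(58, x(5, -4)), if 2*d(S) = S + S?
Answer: 45955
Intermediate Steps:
d(S) = S (d(S) = (S + S)/2 = (2*S)/2 = S)
x(N, g) = 3 + g*(N + N/g)
k(n, b) = -39 + 66*b*n (k(n, b) = 66*b*n - 39 = -39 + 66*b*n)
s(p) = -20 (s(p) = -15 - 1*5 = -15 - 5 = -20)
s(-16) - k(58, x(5, -4)) = -20 - (-39 + 66*(3 + 5 + 5*(-4))*58) = -20 - (-39 + 66*(3 + 5 - 20)*58) = -20 - (-39 + 66*(-12)*58) = -20 - (-39 - 45936) = -20 - 1*(-45975) = -20 + 45975 = 45955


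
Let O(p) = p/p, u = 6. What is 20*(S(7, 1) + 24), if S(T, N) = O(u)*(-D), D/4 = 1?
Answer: 400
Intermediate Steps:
O(p) = 1
D = 4 (D = 4*1 = 4)
S(T, N) = -4 (S(T, N) = 1*(-1*4) = 1*(-4) = -4)
20*(S(7, 1) + 24) = 20*(-4 + 24) = 20*20 = 400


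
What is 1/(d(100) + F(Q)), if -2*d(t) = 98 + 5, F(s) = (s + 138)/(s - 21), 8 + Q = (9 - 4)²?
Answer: -4/361 ≈ -0.011080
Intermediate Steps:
Q = 17 (Q = -8 + (9 - 4)² = -8 + 5² = -8 + 25 = 17)
F(s) = (138 + s)/(-21 + s)
d(t) = -103/2 (d(t) = -(98 + 5)/2 = -½*103 = -103/2)
1/(d(100) + F(Q)) = 1/(-103/2 + (138 + 17)/(-21 + 17)) = 1/(-103/2 + 155/(-4)) = 1/(-103/2 - ¼*155) = 1/(-103/2 - 155/4) = 1/(-361/4) = -4/361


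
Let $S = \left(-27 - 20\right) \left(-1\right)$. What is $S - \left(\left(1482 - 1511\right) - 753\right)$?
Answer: $829$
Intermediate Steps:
$S = 47$ ($S = \left(-47\right) \left(-1\right) = 47$)
$S - \left(\left(1482 - 1511\right) - 753\right) = 47 - \left(\left(1482 - 1511\right) - 753\right) = 47 - \left(-29 - 753\right) = 47 - -782 = 47 + 782 = 829$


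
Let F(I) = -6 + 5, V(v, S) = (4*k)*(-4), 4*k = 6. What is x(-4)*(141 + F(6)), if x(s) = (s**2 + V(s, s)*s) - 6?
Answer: 14840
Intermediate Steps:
k = 3/2 (k = (1/4)*6 = 3/2 ≈ 1.5000)
V(v, S) = -24 (V(v, S) = (4*(3/2))*(-4) = 6*(-4) = -24)
F(I) = -1
x(s) = -6 + s**2 - 24*s (x(s) = (s**2 - 24*s) - 6 = -6 + s**2 - 24*s)
x(-4)*(141 + F(6)) = (-6 + (-4)**2 - 24*(-4))*(141 - 1) = (-6 + 16 + 96)*140 = 106*140 = 14840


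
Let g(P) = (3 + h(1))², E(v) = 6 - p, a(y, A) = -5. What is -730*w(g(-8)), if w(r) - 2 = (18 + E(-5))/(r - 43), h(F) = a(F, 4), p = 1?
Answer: -40150/39 ≈ -1029.5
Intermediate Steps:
h(F) = -5
E(v) = 5 (E(v) = 6 - 1*1 = 6 - 1 = 5)
g(P) = 4 (g(P) = (3 - 5)² = (-2)² = 4)
w(r) = 2 + 23/(-43 + r) (w(r) = 2 + (18 + 5)/(r - 43) = 2 + 23/(-43 + r))
-730*w(g(-8)) = -730*(-63 + 2*4)/(-43 + 4) = -730*(-63 + 8)/(-39) = -(-730)*(-55)/39 = -730*55/39 = -40150/39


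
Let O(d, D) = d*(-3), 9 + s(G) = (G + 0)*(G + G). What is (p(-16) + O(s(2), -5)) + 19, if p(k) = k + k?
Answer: -10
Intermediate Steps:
p(k) = 2*k
s(G) = -9 + 2*G² (s(G) = -9 + (G + 0)*(G + G) = -9 + G*(2*G) = -9 + 2*G²)
O(d, D) = -3*d
(p(-16) + O(s(2), -5)) + 19 = (2*(-16) - 3*(-9 + 2*2²)) + 19 = (-32 - 3*(-9 + 2*4)) + 19 = (-32 - 3*(-9 + 8)) + 19 = (-32 - 3*(-1)) + 19 = (-32 + 3) + 19 = -29 + 19 = -10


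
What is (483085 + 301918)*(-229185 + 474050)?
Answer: 192219759595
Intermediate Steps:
(483085 + 301918)*(-229185 + 474050) = 785003*244865 = 192219759595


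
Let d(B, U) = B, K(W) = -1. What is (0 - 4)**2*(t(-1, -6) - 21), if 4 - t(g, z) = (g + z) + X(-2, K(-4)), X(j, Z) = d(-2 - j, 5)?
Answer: -160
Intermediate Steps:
X(j, Z) = -2 - j
t(g, z) = 4 - g - z (t(g, z) = 4 - ((g + z) + (-2 - 1*(-2))) = 4 - ((g + z) + (-2 + 2)) = 4 - ((g + z) + 0) = 4 - (g + z) = 4 + (-g - z) = 4 - g - z)
(0 - 4)**2*(t(-1, -6) - 21) = (0 - 4)**2*((4 - 1*(-1) - 1*(-6)) - 21) = (-4)**2*((4 + 1 + 6) - 21) = 16*(11 - 21) = 16*(-10) = -160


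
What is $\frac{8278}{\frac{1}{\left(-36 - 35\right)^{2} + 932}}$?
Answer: $49444494$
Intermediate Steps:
$\frac{8278}{\frac{1}{\left(-36 - 35\right)^{2} + 932}} = \frac{8278}{\frac{1}{\left(-71\right)^{2} + 932}} = \frac{8278}{\frac{1}{5041 + 932}} = \frac{8278}{\frac{1}{5973}} = 8278 \frac{1}{\frac{1}{5973}} = 8278 \cdot 5973 = 49444494$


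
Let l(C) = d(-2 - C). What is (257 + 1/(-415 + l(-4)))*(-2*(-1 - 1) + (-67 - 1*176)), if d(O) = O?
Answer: -25367460/413 ≈ -61422.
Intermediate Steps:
l(C) = -2 - C
(257 + 1/(-415 + l(-4)))*(-2*(-1 - 1) + (-67 - 1*176)) = (257 + 1/(-415 + (-2 - 1*(-4))))*(-2*(-1 - 1) + (-67 - 1*176)) = (257 + 1/(-415 + (-2 + 4)))*(-2*(-2) + (-67 - 176)) = (257 + 1/(-415 + 2))*(4 - 243) = (257 + 1/(-413))*(-239) = (257 - 1/413)*(-239) = (106140/413)*(-239) = -25367460/413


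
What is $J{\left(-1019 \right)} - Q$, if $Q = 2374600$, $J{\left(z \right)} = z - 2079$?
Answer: $-2377698$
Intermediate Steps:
$J{\left(z \right)} = -2079 + z$
$J{\left(-1019 \right)} - Q = \left(-2079 - 1019\right) - 2374600 = -3098 - 2374600 = -2377698$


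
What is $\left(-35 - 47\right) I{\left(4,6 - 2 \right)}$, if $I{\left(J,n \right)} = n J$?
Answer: $-1312$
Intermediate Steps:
$I{\left(J,n \right)} = J n$
$\left(-35 - 47\right) I{\left(4,6 - 2 \right)} = \left(-35 - 47\right) 4 \left(6 - 2\right) = - 82 \cdot 4 \left(6 - 2\right) = - 82 \cdot 4 \cdot 4 = \left(-82\right) 16 = -1312$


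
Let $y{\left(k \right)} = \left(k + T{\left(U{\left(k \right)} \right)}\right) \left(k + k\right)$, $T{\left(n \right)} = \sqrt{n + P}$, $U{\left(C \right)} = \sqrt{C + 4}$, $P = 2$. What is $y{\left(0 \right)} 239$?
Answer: $0$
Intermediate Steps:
$U{\left(C \right)} = \sqrt{4 + C}$
$T{\left(n \right)} = \sqrt{2 + n}$ ($T{\left(n \right)} = \sqrt{n + 2} = \sqrt{2 + n}$)
$y{\left(k \right)} = 2 k \left(k + \sqrt{2 + \sqrt{4 + k}}\right)$ ($y{\left(k \right)} = \left(k + \sqrt{2 + \sqrt{4 + k}}\right) \left(k + k\right) = \left(k + \sqrt{2 + \sqrt{4 + k}}\right) 2 k = 2 k \left(k + \sqrt{2 + \sqrt{4 + k}}\right)$)
$y{\left(0 \right)} 239 = 2 \cdot 0 \left(0 + \sqrt{2 + \sqrt{4 + 0}}\right) 239 = 2 \cdot 0 \left(0 + \sqrt{2 + \sqrt{4}}\right) 239 = 2 \cdot 0 \left(0 + \sqrt{2 + 2}\right) 239 = 2 \cdot 0 \left(0 + \sqrt{4}\right) 239 = 2 \cdot 0 \left(0 + 2\right) 239 = 2 \cdot 0 \cdot 2 \cdot 239 = 0 \cdot 239 = 0$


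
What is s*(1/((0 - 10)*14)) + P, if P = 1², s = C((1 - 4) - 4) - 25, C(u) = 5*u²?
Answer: -4/7 ≈ -0.57143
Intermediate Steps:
s = 220 (s = 5*((1 - 4) - 4)² - 25 = 5*(-3 - 4)² - 25 = 5*(-7)² - 25 = 5*49 - 25 = 245 - 25 = 220)
P = 1
s*(1/((0 - 10)*14)) + P = 220*(1/((0 - 10)*14)) + 1 = 220*((1/14)/(-10)) + 1 = 220*(-⅒*1/14) + 1 = 220*(-1/140) + 1 = -11/7 + 1 = -4/7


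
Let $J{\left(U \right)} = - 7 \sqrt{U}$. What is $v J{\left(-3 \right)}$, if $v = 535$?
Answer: $- 3745 i \sqrt{3} \approx - 6486.5 i$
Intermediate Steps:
$v J{\left(-3 \right)} = 535 \left(- 7 \sqrt{-3}\right) = 535 \left(- 7 i \sqrt{3}\right) = - 3745 i \sqrt{3}$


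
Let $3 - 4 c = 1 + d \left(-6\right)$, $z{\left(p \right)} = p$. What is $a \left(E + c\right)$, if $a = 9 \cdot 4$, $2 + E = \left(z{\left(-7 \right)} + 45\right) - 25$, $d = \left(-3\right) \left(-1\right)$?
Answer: $576$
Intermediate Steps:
$d = 3$
$E = 11$ ($E = -2 + \left(\left(-7 + 45\right) - 25\right) = -2 + \left(38 - 25\right) = -2 + 13 = 11$)
$c = 5$ ($c = \frac{3}{4} - \frac{1 + 3 \left(-6\right)}{4} = \frac{3}{4} - \frac{1 - 18}{4} = \frac{3}{4} - - \frac{17}{4} = \frac{3}{4} + \frac{17}{4} = 5$)
$a = 36$
$a \left(E + c\right) = 36 \left(11 + 5\right) = 36 \cdot 16 = 576$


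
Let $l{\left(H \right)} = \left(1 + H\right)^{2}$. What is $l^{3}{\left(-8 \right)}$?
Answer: $117649$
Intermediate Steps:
$l^{3}{\left(-8 \right)} = \left(\left(1 - 8\right)^{2}\right)^{3} = \left(\left(-7\right)^{2}\right)^{3} = 49^{3} = 117649$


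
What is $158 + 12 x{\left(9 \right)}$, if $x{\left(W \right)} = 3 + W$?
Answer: $302$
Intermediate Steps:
$158 + 12 x{\left(9 \right)} = 158 + 12 \left(3 + 9\right) = 158 + 12 \cdot 12 = 158 + 144 = 302$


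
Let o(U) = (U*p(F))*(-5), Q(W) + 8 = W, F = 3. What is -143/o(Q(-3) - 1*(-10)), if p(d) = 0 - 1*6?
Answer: 143/30 ≈ 4.7667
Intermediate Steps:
Q(W) = -8 + W
p(d) = -6 (p(d) = 0 - 6 = -6)
o(U) = 30*U (o(U) = (U*(-6))*(-5) = -6*U*(-5) = 30*U)
-143/o(Q(-3) - 1*(-10)) = -143*1/(30*((-8 - 3) - 1*(-10))) = -143*1/(30*(-11 + 10)) = -143/(30*(-1)) = -143/(-30) = -143*(-1/30) = 143/30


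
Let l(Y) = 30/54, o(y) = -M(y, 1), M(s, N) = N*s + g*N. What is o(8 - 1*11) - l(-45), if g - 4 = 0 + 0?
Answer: -14/9 ≈ -1.5556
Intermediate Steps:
g = 4 (g = 4 + (0 + 0) = 4 + 0 = 4)
M(s, N) = 4*N + N*s (M(s, N) = N*s + 4*N = 4*N + N*s)
o(y) = -4 - y (o(y) = -(4 + y) = -4 - y)
l(Y) = 5/9 (l(Y) = 30*(1/54) = 5/9)
o(8 - 1*11) - l(-45) = (-4 - (8 - 1*11)) - 1*5/9 = (-4 - (8 - 11)) - 5/9 = (-4 - 1*(-3)) - 5/9 = (-4 + 3) - 5/9 = -1 - 5/9 = -14/9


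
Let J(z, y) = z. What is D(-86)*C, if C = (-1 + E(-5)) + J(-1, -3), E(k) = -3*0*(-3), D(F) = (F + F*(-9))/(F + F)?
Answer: 8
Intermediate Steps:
D(F) = -4 (D(F) = (F - 9*F)/((2*F)) = (-8*F)*(1/(2*F)) = -4)
E(k) = 0 (E(k) = 0*(-3) = 0)
C = -2 (C = (-1 + 0) - 1 = -1 - 1 = -2)
D(-86)*C = -4*(-2) = 8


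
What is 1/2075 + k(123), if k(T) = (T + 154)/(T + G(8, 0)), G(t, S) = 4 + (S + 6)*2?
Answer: 574914/288425 ≈ 1.9933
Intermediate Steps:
G(t, S) = 16 + 2*S (G(t, S) = 4 + (6 + S)*2 = 4 + (12 + 2*S) = 16 + 2*S)
k(T) = (154 + T)/(16 + T) (k(T) = (T + 154)/(T + (16 + 2*0)) = (154 + T)/(T + (16 + 0)) = (154 + T)/(T + 16) = (154 + T)/(16 + T))
1/2075 + k(123) = 1/2075 + (154 + 123)/(16 + 123) = 1/2075 + 277/139 = 574914/288425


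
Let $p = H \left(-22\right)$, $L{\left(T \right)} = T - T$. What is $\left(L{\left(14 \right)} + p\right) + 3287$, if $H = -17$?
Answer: $3661$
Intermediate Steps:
$L{\left(T \right)} = 0$
$p = 374$ ($p = \left(-17\right) \left(-22\right) = 374$)
$\left(L{\left(14 \right)} + p\right) + 3287 = \left(0 + 374\right) + 3287 = 374 + 3287 = 3661$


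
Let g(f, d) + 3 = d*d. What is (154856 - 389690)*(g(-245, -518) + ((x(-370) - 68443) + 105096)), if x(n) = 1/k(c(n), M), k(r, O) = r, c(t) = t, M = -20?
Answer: -13249378781043/185 ≈ -7.1618e+10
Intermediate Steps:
g(f, d) = -3 + d² (g(f, d) = -3 + d*d = -3 + d²)
x(n) = 1/n
(154856 - 389690)*(g(-245, -518) + ((x(-370) - 68443) + 105096)) = (154856 - 389690)*((-3 + (-518)²) + ((1/(-370) - 68443) + 105096)) = -234834*((-3 + 268324) + ((-1/370 - 68443) + 105096)) = -234834*(268321 + (-25323911/370 + 105096)) = -234834*(268321 + 13561609/370) = -234834*112840379/370 = -13249378781043/185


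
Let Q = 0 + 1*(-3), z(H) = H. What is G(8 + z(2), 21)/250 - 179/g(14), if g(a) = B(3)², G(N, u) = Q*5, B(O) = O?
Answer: -8977/450 ≈ -19.949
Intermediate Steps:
Q = -3 (Q = 0 - 3 = -3)
G(N, u) = -15 (G(N, u) = -3*5 = -15)
g(a) = 9 (g(a) = 3² = 9)
G(8 + z(2), 21)/250 - 179/g(14) = -15/250 - 179/9 = -15*1/250 - 179*⅑ = -3/50 - 179/9 = -8977/450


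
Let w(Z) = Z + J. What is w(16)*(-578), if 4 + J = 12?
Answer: -13872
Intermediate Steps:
J = 8 (J = -4 + 12 = 8)
w(Z) = 8 + Z (w(Z) = Z + 8 = 8 + Z)
w(16)*(-578) = (8 + 16)*(-578) = 24*(-578) = -13872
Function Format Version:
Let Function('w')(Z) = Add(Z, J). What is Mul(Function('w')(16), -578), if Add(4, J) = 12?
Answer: -13872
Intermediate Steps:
J = 8 (J = Add(-4, 12) = 8)
Function('w')(Z) = Add(8, Z) (Function('w')(Z) = Add(Z, 8) = Add(8, Z))
Mul(Function('w')(16), -578) = Mul(Add(8, 16), -578) = Mul(24, -578) = -13872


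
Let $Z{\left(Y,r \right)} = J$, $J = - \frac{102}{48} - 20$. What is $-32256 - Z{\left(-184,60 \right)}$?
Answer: $- \frac{257871}{8} \approx -32234.0$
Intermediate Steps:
$J = - \frac{177}{8}$ ($J = \left(-102\right) \frac{1}{48} - 20 = - \frac{17}{8} - 20 = - \frac{177}{8} \approx -22.125$)
$Z{\left(Y,r \right)} = - \frac{177}{8}$
$-32256 - Z{\left(-184,60 \right)} = -32256 - - \frac{177}{8} = -32256 + \frac{177}{8} = - \frac{257871}{8}$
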